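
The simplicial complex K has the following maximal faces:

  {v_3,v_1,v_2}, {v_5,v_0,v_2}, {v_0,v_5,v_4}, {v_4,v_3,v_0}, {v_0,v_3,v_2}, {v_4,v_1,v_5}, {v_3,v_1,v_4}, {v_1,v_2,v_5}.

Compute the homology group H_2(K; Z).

Order the vertices as v_0 < v_1 < v_2 < v_3 < v_4 < v_5. Listing each simplex with vertices in this order, K has dimension 2 with simplices:

  0-simplices (6): [v_0], [v_1], [v_2], [v_3], [v_4], [v_5]
  1-simplices (12): [v_0,v_2], [v_0,v_3], [v_0,v_4], [v_0,v_5], [v_1,v_2], [v_1,v_3], [v_1,v_4], [v_1,v_5], [v_2,v_3], [v_2,v_5], [v_3,v_4], [v_4,v_5]
  2-simplices (8): [v_0,v_2,v_3], [v_0,v_2,v_5], [v_0,v_3,v_4], [v_0,v_4,v_5], [v_1,v_2,v_3], [v_1,v_2,v_5], [v_1,v_3,v_4], [v_1,v_4,v_5]

so the chain groups are C_0 ≅ Z^6, C_1 ≅ Z^12, C_2 ≅ Z^8.

∂_1: C_1 → C_0 sends each edge [p,q] (with p < q) to q − p. For instance
  ∂[v_0,v_3] = [v_3] − [v_0].
As a 6×12 matrix over Z this has rank 5, with invariant factors (1,1,1,1,1).

Boundary ∂_2: C_2 → C_1 maps a triangle to the signed sum of its edges. For instance
  ∂[v_0,v_2,v_3] = [v_2,v_3] − [v_0,v_3] + [v_0,v_2],
  ∂[v_0,v_3,v_4] = [v_3,v_4] − [v_0,v_4] + [v_0,v_3].
The resulting 12×8 matrix has rank 7, and its Smith normal form has invariant factors (1,1,1,1,1,1,1).

Now H_k = ker ∂_k / im ∂_{k+1}, so:

  H_2: rank ker ∂_2 − rank ∂_3 = (8 − 7) − 0 = 1, and there is no ∂_3, so H_2 = Z.

(K is a triangulation of the 2-sphere S^2.)

H_2 ≅ Z.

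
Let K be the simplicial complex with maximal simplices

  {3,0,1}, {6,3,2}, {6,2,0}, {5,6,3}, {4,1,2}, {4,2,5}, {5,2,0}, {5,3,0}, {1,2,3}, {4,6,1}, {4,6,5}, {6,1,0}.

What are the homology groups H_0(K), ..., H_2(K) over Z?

H_0 = Z,  H_1 = Z/2,  H_2 = 0.

We work with the vertex ordering 0 < 1 < 2 < 3 < 4 < 5 < 6. The simplices of K, each written with vertices in increasing order, are:

  0-simplices (7): [0], [1], [2], [3], [4], [5], [6]
  1-simplices (18): [0,1], [0,2], [0,3], [0,5], [0,6], [1,2], [1,3], [1,4], [1,6], [2,3], [2,4], [2,5], [2,6], [3,5], [3,6], [4,5], [4,6], [5,6]
  2-simplices (12): [0,1,3], [0,1,6], [0,2,5], [0,2,6], [0,3,5], [1,2,3], [1,2,4], [1,4,6], [2,3,6], [2,4,5], [3,5,6], [4,5,6]

Hence C_0 ≅ Z^7, C_1 ≅ Z^18, C_2 ≅ Z^12.

The boundary map ∂_1: C_1 → C_0 sends each edge [p,q] (with p < q) to q − p.
As a 7×18 matrix over Z this has rank 6, with invariant factors (1,1,1,1,1,1).

The boundary map ∂_2: C_2 → C_1 sends each 2-simplex [p,q,r] to [q,r] − [p,r] + [p,q]. For instance
  ∂[4,5,6] = [5,6] − [4,6] + [4,5],
  ∂[3,5,6] = [5,6] − [3,6] + [3,5].
The resulting 18×12 matrix has rank 12, and its Smith normal form has invariant factors (1,1,1,1,1,1,1,1,1,1,1,2).

Now H_k = ker ∂_k / im ∂_{k+1}, so:

  H_0: rank C_0 − rank ∂_1 = 7 − 6 = 1, and the invariant factors of ∂_1 are all 1, so H_0 = Z.
  H_1: rank ker ∂_1 − rank ∂_2 = (18 − 6) − 12 = 0, and ∂_2 has invariant factor 2 > 1, so H_1 = Z/2.
  H_2: rank ker ∂_2 − rank ∂_3 = (12 − 12) − 0 = 0, and there is no ∂_3, so H_2 = 0.

(K is a triangulation of the real projective plane RP^2.)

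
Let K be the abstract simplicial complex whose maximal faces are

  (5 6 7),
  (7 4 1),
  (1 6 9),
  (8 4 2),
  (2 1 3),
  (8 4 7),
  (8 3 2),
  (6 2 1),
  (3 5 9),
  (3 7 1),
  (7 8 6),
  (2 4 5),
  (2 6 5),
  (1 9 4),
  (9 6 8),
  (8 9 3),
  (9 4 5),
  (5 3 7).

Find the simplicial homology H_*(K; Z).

H_0 = Z,  H_1 = Z^2,  H_2 = Z.

Order the vertices as 1 < 2 < 3 < 4 < 5 < 6 < 7 < 8 < 9. Listing each simplex with vertices in this order, K has dimension 2 with simplices:

  0-simplices (9): [1], [2], [3], [4], [5], [6], [7], [8], [9]
  1-simplices (27): (27 of them)
  2-simplices (18): [1,2,3], [1,2,6], [1,3,7], [1,4,7], [1,4,9], [1,6,9], [2,3,8], [2,4,5], [2,4,8], [2,5,6], [3,5,7], [3,5,9], [3,8,9], [4,5,9], [4,7,8], [5,6,7], [6,7,8], [6,8,9]

giving chain groups C_0 ≅ Z^9, C_1 ≅ Z^27, C_2 ≅ Z^18.

∂_1: C_1 → C_0 sends each edge [p,q] (with p < q) to q − p.
This gives a 9×27 integer matrix of rank 8; reducing to Smith normal form yields diagonal entries (1,1,1,1,1,1,1,1).

The boundary map ∂_2: C_2 → C_1 sends each 2-simplex [p,q,r] to [q,r] − [p,r] + [p,q]. For instance
  ∂[2,3,8] = [3,8] − [2,8] + [2,3],
  ∂[5,6,7] = [6,7] − [5,7] + [5,6].
The resulting 27×18 matrix has rank 17, and its Smith normal form has invariant factors (1,1,1,1,1,1,1,1,1,1,1,1,1,1,1,1,1).

From H_k ≅ ker(∂_k) / im(∂_{k+1}) we obtain:

  H_0: rank C_0 − rank ∂_1 = 9 − 8 = 1, and the invariant factors of ∂_1 are all 1, so H_0 ≅ Z.
  H_1: rank ker ∂_1 − rank ∂_2 = (27 − 8) − 17 = 2, and the invariant factors of ∂_2 are all 1, so H_1 ≅ Z^2.
  H_2: rank ker ∂_2 − rank ∂_3 = (18 − 17) − 0 = 1, and there is no ∂_3, so H_2 ≅ Z.

As a check, the Euler characteristic is 9 − 27 + 18 = 0, which agrees with 1 − 2 + 1 = 0.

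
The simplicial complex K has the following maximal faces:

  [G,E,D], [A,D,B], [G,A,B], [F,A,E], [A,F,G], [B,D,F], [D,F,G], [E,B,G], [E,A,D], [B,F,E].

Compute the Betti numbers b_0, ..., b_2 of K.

b_0 = 1, b_1 = 0, b_2 = 0.

Order the vertices as A < B < D < E < F < G. Listing each simplex with vertices in this order, K has dimension 2 with simplices:

  0-simplices (6): A, B, D, E, F, G
  1-simplices (15): AB, AD, AE, AF, AG, BD, BE, BF, BG, DE, DF, DG, EF, EG, FG
  2-simplices (10): ABD, ABG, ADE, AEF, AFG, BDF, BEF, BEG, DEG, DFG

Hence C_0 ≅ Z^6, C_1 ≅ Z^15, C_2 ≅ Z^10.

Boundary ∂_1: C_1 → C_0 sends each edge [p,q] (with p < q) to q − p. For instance
  ∂AF = F − A.
The 6×15 boundary matrix has rank 5 and Smith normal form diag(1,1,1,1,1).

∂_2: C_2 → C_1 acts by ∂[p,q,r] = [q,r] − [p,r] + [p,q]. For instance
  ∂DEG = EG − DG + DE,
  ∂ABD = BD − AD + AB.
The resulting 15×10 matrix has rank 10, and its Smith normal form has invariant factors (1,1,1,1,1,1,1,1,1,2).

Reading off H_k = ker ∂_k / im ∂_{k+1}:

  H_0: rank C_0 − rank ∂_1 = 6 − 5 = 1, and the invariant factors of ∂_1 are all 1, so H_0 = Z.
  H_1: rank ker ∂_1 − rank ∂_2 = (15 − 5) − 10 = 0, and ∂_2 has invariant factor 2 > 1, so H_1 = Z/2Z.
  H_2: rank ker ∂_2 − rank ∂_3 = (10 − 10) − 0 = 0, and there is no ∂_3, so H_2 = 0.

Hence the Betti numbers are b_0 = 1, b_1 = 0, b_2 = 0.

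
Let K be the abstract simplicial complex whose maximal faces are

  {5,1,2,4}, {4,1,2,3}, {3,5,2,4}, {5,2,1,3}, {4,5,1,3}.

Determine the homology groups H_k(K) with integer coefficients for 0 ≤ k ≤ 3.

H_0 = Z,  H_1 = 0,  H_2 = 0,  H_3 = Z.

We work with the vertex ordering 1 < 2 < 3 < 4 < 5. The simplices of K, each written with vertices in increasing order, are:

  0-simplices (5): [1], [2], [3], [4], [5]
  1-simplices (10): [1,2], [1,3], [1,4], [1,5], [2,3], [2,4], [2,5], [3,4], [3,5], [4,5]
  2-simplices (10): [1,2,3], [1,2,4], [1,2,5], [1,3,4], [1,3,5], [1,4,5], [2,3,4], [2,3,5], [2,4,5], [3,4,5]
  3-simplices (5): [1,2,3,4], [1,2,3,5], [1,2,4,5], [1,3,4,5], [2,3,4,5]

so the chain groups are C_0 ≅ Z^5, C_1 ≅ Z^10, C_2 ≅ Z^10, C_3 ≅ Z^5.

∂_1: C_1 → C_0 maps an edge to its endpoints' difference, ∂[p,q] = q − p. For instance
  ∂[4,5] = [5] − [4].
The 5×10 boundary matrix has rank 4 and Smith normal form diag(1,1,1,1).

∂_2: C_2 → C_1 acts by ∂[p,q,r] = [q,r] − [p,r] + [p,q]. For instance
  ∂[1,2,3] = [2,3] − [1,3] + [1,2],
  ∂[3,4,5] = [4,5] − [3,5] + [3,4].
As a 10×10 matrix over Z this has rank 6, with invariant factors (1,1,1,1,1,1).

Boundary ∂_3: C_3 → C_2 sends each 3-simplex σ to the alternating sum Σ_i (−1)^i (σ with its i-th vertex removed). For instance
  ∂[1,2,3,5] = [2,3,5] − [1,3,5] + [1,2,5] − [1,2,3],
  ∂[1,2,4,5] = [2,4,5] − [1,4,5] + [1,2,5] − [1,2,4].
The resulting 10×5 matrix has rank 4, and its Smith normal form has invariant factors (1,1,1,1).

From H_k ≅ ker(∂_k) / im(∂_{k+1}) we obtain:

  H_0: rank C_0 − rank ∂_1 = 5 − 4 = 1, and the invariant factors of ∂_1 are all 1, so H_0 = Z.
  H_1: rank ker ∂_1 − rank ∂_2 = (10 − 4) − 6 = 0, and the invariant factors of ∂_2 are all 1, so H_1 = 0.
  H_2: rank ker ∂_2 − rank ∂_3 = (10 − 6) − 4 = 0, and the invariant factors of ∂_3 are all 1, so H_2 = 0.
  H_3: rank ker ∂_3 − rank ∂_4 = (5 − 4) − 0 = 1, and there is no ∂_4, so H_3 = Z.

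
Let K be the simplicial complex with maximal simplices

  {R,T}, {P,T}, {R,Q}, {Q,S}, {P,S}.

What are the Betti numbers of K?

Order the vertices as P < Q < R < S < T. Listing each simplex with vertices in this order, K has dimension 1 with simplices:

  0-simplices (5): P, Q, R, S, T
  1-simplices (5): PS, PT, QR, QS, RT

Hence C_0 ≅ Z^5, C_1 ≅ Z^5.

Boundary ∂_1: C_1 → C_0 sends each edge [p,q] (with p < q) to q − p.
As a 5×5 matrix over Z this has rank 4, with invariant factors (1,1,1,1).

Reading off H_k = ker ∂_k / im ∂_{k+1}:

  H_0: rank C_0 − rank ∂_1 = 5 − 4 = 1, and the invariant factors of ∂_1 are all 1, so H_0 = Z.
  H_1: rank ker ∂_1 − rank ∂_2 = (5 − 4) − 0 = 1, and there is no ∂_2, so H_1 = Z.

(K is a triangulation of the circle S^1.)

Hence the Betti numbers are b_0 = 1, b_1 = 1.

b_0 = 1, b_1 = 1.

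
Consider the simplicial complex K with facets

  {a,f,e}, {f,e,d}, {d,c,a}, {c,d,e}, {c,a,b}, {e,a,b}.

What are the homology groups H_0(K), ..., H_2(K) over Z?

H_0 ≅ Z,  H_1 ≅ Z,  H_2 = 0.

Order the vertices as a < b < c < d < e < f. Listing each simplex with vertices in this order, K has dimension 2 with simplices:

  0-simplices (6): a, b, c, d, e, f
  1-simplices (12): ab, ac, ad, ae, af, bc, be, cd, ce, de, df, ef
  2-simplices (6): abc, abe, acd, aef, cde, def

Hence C_0 ≅ Z^6, C_1 ≅ Z^12, C_2 ≅ Z^6.

The boundary map ∂_1: C_1 → C_0 maps an edge to its endpoints' difference, ∂[p,q] = q − p. For instance
  ∂ab = b − a.
This gives a 6×12 integer matrix of rank 5; reducing to Smith normal form yields diagonal entries (1,1,1,1,1).

∂_2: C_2 → C_1 acts by ∂[p,q,r] = [q,r] − [p,r] + [p,q]. For instance
  ∂abe = be − ae + ab,
  ∂acd = cd − ad + ac.
As a 12×6 matrix over Z this has rank 6, with invariant factors (1,1,1,1,1,1).

Reading off H_k = ker ∂_k / im ∂_{k+1}:

  H_0: rank C_0 − rank ∂_1 = 6 − 5 = 1, and the invariant factors of ∂_1 are all 1, so H_0 = Z.
  H_1: rank ker ∂_1 − rank ∂_2 = (12 − 5) − 6 = 1, and the invariant factors of ∂_2 are all 1, so H_1 = Z.
  H_2: rank ker ∂_2 − rank ∂_3 = (6 − 6) − 0 = 0, and there is no ∂_3, so H_2 = 0.

As a check, the Euler characteristic is 6 − 12 + 6 = 0, which agrees with 1 − 1 + 0 = 0.
(K is a triangulation of the cylinder S^1 x I.)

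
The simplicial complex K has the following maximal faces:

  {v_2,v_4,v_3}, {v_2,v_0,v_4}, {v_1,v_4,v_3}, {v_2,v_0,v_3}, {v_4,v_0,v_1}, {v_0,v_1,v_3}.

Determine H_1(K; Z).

H_1 = 0.

Take the total order v_0 < v_1 < v_2 < v_3 < v_4 on the vertex set. Then K (dimension 2) consists of the simplices:

  0-simplices (5): [v_0], [v_1], [v_2], [v_3], [v_4]
  1-simplices (9): [v_0,v_1], [v_0,v_2], [v_0,v_3], [v_0,v_4], [v_1,v_3], [v_1,v_4], [v_2,v_3], [v_2,v_4], [v_3,v_4]
  2-simplices (6): [v_0,v_1,v_3], [v_0,v_1,v_4], [v_0,v_2,v_3], [v_0,v_2,v_4], [v_1,v_3,v_4], [v_2,v_3,v_4]

Hence C_0 ≅ Z^5, C_1 ≅ Z^9, C_2 ≅ Z^6.

Boundary ∂_1: C_1 → C_0 maps an edge to its endpoints' difference, ∂[p,q] = q − p. For instance
  ∂[v_2,v_3] = [v_3] − [v_2].
The resulting 5×9 matrix has rank 4, and its Smith normal form has invariant factors (1,1,1,1).

Boundary ∂_2: C_2 → C_1 maps a triangle to the signed sum of its edges. For instance
  ∂[v_0,v_1,v_4] = [v_1,v_4] − [v_0,v_4] + [v_0,v_1],
  ∂[v_0,v_1,v_3] = [v_1,v_3] − [v_0,v_3] + [v_0,v_1].
The 9×6 boundary matrix has rank 5 and Smith normal form diag(1,1,1,1,1).

From H_k ≅ ker(∂_k) / im(∂_{k+1}) we obtain:

  H_1: rank ker ∂_1 − rank ∂_2 = (9 − 4) − 5 = 0, and the invariant factors of ∂_2 are all 1, so H_1 = 0.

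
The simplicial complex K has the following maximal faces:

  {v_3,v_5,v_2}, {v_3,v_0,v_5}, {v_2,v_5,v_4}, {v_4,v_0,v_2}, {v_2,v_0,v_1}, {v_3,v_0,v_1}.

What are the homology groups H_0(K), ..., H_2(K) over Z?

H_0 = Z,  H_1 = Z,  H_2 = 0.

We work with the vertex ordering v_0 < v_1 < v_2 < v_3 < v_4 < v_5. The simplices of K, each written with vertices in increasing order, are:

  0-simplices (6): [v_0], [v_1], [v_2], [v_3], [v_4], [v_5]
  1-simplices (12): [v_0,v_1], [v_0,v_2], [v_0,v_3], [v_0,v_4], [v_0,v_5], [v_1,v_2], [v_1,v_3], [v_2,v_3], [v_2,v_4], [v_2,v_5], [v_3,v_5], [v_4,v_5]
  2-simplices (6): [v_0,v_1,v_2], [v_0,v_1,v_3], [v_0,v_2,v_4], [v_0,v_3,v_5], [v_2,v_3,v_5], [v_2,v_4,v_5]

so the chain groups are C_0 ≅ Z^6, C_1 ≅ Z^12, C_2 ≅ Z^6.

Boundary ∂_1: C_1 → C_0 sends each edge [p,q] (with p < q) to q − p. For instance
  ∂[v_0,v_1] = [v_1] − [v_0].
The resulting 6×12 matrix has rank 5, and its Smith normal form has invariant factors (1,1,1,1,1).

Boundary ∂_2: C_2 → C_1 sends each 2-simplex [p,q,r] to [q,r] − [p,r] + [p,q]. For instance
  ∂[v_0,v_1,v_2] = [v_1,v_2] − [v_0,v_2] + [v_0,v_1],
  ∂[v_2,v_4,v_5] = [v_4,v_5] − [v_2,v_5] + [v_2,v_4].
The resulting 12×6 matrix has rank 6, and its Smith normal form has invariant factors (1,1,1,1,1,1).

Reading off H_k = ker ∂_k / im ∂_{k+1}:

  H_0: rank C_0 − rank ∂_1 = 6 − 5 = 1, and the invariant factors of ∂_1 are all 1, so H_0 = Z.
  H_1: rank ker ∂_1 − rank ∂_2 = (12 − 5) − 6 = 1, and the invariant factors of ∂_2 are all 1, so H_1 = Z.
  H_2: rank ker ∂_2 − rank ∂_3 = (6 − 6) − 0 = 0, and there is no ∂_3, so H_2 = 0.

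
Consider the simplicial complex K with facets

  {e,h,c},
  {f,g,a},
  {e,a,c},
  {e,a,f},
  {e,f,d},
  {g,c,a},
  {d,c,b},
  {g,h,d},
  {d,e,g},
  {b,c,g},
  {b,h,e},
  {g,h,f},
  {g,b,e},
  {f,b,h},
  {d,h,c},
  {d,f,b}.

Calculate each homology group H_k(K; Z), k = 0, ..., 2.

Order the vertices as a < b < c < d < e < f < g < h. Listing each simplex with vertices in this order, K has dimension 2 with simplices:

  0-simplices (8): a, b, c, d, e, f, g, h
  1-simplices (24): ac, ae, af, ag, bc, bd, be, bf, bg, bh, cd, ce, cg, ch, de, df, dg, dh, ef, eg, eh, fg, fh, gh
  2-simplices (16): ace, acg, aef, afg, bcd, bcg, bdf, beg, beh, bfh, cdh, ceh, def, deg, dgh, fgh

giving chain groups C_0 ≅ Z^8, C_1 ≅ Z^24, C_2 ≅ Z^16.

The boundary map ∂_1: C_1 → C_0 maps an edge to its endpoints' difference, ∂[p,q] = q − p.
The 8×24 boundary matrix has rank 7 and Smith normal form diag(1,1,1,1,1,1,1).

Boundary ∂_2: C_2 → C_1 acts by ∂[p,q,r] = [q,r] − [p,r] + [p,q]. For instance
  ∂ceh = eh − ch + ce,
  ∂ace = ce − ae + ac.
The resulting 24×16 matrix has rank 15, and its Smith normal form has invariant factors (1,1,1,1,1,1,1,1,1,1,1,1,1,1,1).

Reading off H_k = ker ∂_k / im ∂_{k+1}:

  H_0: rank C_0 − rank ∂_1 = 8 − 7 = 1, and the invariant factors of ∂_1 are all 1, so H_0 = Z.
  H_1: rank ker ∂_1 − rank ∂_2 = (24 − 7) − 15 = 2, and the invariant factors of ∂_2 are all 1, so H_1 = Z^2.
  H_2: rank ker ∂_2 − rank ∂_3 = (16 − 15) − 0 = 1, and there is no ∂_3, so H_2 = Z.

H_0 = Z,  H_1 = Z^2,  H_2 = Z.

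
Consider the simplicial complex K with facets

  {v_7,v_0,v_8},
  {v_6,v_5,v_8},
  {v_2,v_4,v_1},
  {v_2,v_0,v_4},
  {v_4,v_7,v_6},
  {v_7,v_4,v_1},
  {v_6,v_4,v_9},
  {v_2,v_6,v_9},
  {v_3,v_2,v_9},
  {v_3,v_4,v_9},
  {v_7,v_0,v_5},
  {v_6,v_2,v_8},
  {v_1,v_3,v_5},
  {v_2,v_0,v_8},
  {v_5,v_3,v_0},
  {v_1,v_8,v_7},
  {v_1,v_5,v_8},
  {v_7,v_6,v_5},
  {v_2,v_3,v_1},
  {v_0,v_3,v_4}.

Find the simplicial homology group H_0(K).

K has 10 vertices, 30 edges, 20 triangles.
rank ∂_0 = 0, rank ∂_1 = 9 ⇒ b_0 = 10 − 0 − 9 = 1; all invariant factors of ∂_1 are 1 so no torsion. So H_0 ≅ Z.

H_0 ≅ Z.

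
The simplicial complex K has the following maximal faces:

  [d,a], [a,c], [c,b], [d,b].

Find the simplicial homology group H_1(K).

H_1 = Z.

Order the vertices as a < b < c < d. Listing each simplex with vertices in this order, K has dimension 1 with simplices:

  0-simplices (4): a, b, c, d
  1-simplices (4): ac, ad, bc, bd

Hence C_0 ≅ Z^4, C_1 ≅ Z^4.

The boundary map ∂_1: C_1 → C_0 maps an edge to its endpoints' difference, ∂[p,q] = q − p.
The resulting 4×4 matrix has rank 3, and its Smith normal form has invariant factors (1,1,1).

Computing H_k = (kernel of ∂_k) / (image of ∂_{k+1}):

  H_1: rank ker ∂_1 − rank ∂_2 = (4 − 3) − 0 = 1, and there is no ∂_2, so H_1 = Z.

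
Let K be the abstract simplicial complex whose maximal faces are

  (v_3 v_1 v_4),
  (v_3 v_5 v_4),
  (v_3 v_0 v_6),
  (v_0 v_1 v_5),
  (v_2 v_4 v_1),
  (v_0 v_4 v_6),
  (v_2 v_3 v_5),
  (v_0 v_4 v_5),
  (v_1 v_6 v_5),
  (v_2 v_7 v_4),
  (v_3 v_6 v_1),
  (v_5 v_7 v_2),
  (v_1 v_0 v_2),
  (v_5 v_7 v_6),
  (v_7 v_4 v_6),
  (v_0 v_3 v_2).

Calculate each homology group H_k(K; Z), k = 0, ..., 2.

H_0 ≅ Z,  H_1 ≅ Z^2,  H_2 ≅ Z.

K has 8 vertices, 24 edges, 16 triangles.
rank ∂_0 = 0, rank ∂_1 = 7 ⇒ b_0 = 8 − 0 − 7 = 1; all invariant factors of ∂_1 are 1 so no torsion. So H_0 ≅ Z.
rank ∂_1 = 7, rank ∂_2 = 15 ⇒ b_1 = 24 − 7 − 15 = 2; all invariant factors of ∂_2 are 1 so no torsion. So H_1 ≅ Z^2.
rank ∂_2 = 15, rank ∂_3 = 0 ⇒ b_2 = 16 − 15 − 0 = 1. So H_2 ≅ Z.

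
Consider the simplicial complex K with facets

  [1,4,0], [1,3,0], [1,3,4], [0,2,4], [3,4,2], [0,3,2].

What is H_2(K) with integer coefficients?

H_2 ≅ Z.

K has 5 vertices, 9 edges, 6 triangles.
rank ∂_2 = 5, rank ∂_3 = 0 ⇒ b_2 = 6 − 5 − 0 = 1. So H_2 = Z.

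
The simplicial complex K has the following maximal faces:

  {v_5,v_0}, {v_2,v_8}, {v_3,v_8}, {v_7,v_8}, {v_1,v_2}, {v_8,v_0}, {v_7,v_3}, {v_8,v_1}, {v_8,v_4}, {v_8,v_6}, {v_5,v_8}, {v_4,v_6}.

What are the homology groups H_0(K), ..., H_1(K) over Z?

H_0 = Z,  H_1 = Z^4.

Order the vertices as v_0 < v_1 < v_2 < v_3 < v_4 < v_5 < v_6 < v_7 < v_8. Listing each simplex with vertices in this order, K has dimension 1 with simplices:

  0-simplices (9): [v_0], [v_1], [v_2], [v_3], [v_4], [v_5], [v_6], [v_7], [v_8]
  1-simplices (12): [v_0,v_5], [v_0,v_8], [v_1,v_2], [v_1,v_8], [v_2,v_8], [v_3,v_7], [v_3,v_8], [v_4,v_6], [v_4,v_8], [v_5,v_8], [v_6,v_8], [v_7,v_8]

so the chain groups are C_0 ≅ Z^9, C_1 ≅ Z^12.

∂_1: C_1 → C_0 maps an edge to its endpoints' difference, ∂[p,q] = q − p. For instance
  ∂[v_4,v_8] = [v_8] − [v_4].
This gives a 9×12 integer matrix of rank 8; reducing to Smith normal form yields diagonal entries (1,1,1,1,1,1,1,1).

Now H_k = ker ∂_k / im ∂_{k+1}, so:

  H_0: rank C_0 − rank ∂_1 = 9 − 8 = 1, and the invariant factors of ∂_1 are all 1, so H_0 ≅ Z.
  H_1: rank ker ∂_1 − rank ∂_2 = (12 − 8) − 0 = 4, and there is no ∂_2, so H_1 ≅ Z^4.

As a check, the Euler characteristic is 9 − 12 = -3, which agrees with 1 − 4 = -3.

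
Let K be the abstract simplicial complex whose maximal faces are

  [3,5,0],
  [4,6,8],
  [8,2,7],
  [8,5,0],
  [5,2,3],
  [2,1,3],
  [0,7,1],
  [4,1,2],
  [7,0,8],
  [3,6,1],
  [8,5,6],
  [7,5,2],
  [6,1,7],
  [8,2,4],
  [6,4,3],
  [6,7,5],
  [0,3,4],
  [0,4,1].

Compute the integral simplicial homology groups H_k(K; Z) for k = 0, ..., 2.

H_0 ≅ Z,  H_1 ≅ Z ⊕ Z_2,  H_2 = 0.

We work with the vertex ordering 0 < 1 < 2 < 3 < 4 < 5 < 6 < 7 < 8. The simplices of K, each written with vertices in increasing order, are:

  0-simplices (9): [0], [1], [2], [3], [4], [5], [6], [7], [8]
  1-simplices (27): (27 of them)
  2-simplices (18): [0,1,4], [0,1,7], [0,3,4], [0,3,5], [0,5,8], [0,7,8], [1,2,3], [1,2,4], [1,3,6], [1,6,7], [2,3,5], [2,4,8], [2,5,7], [2,7,8], [3,4,6], [4,6,8], [5,6,7], [5,6,8]

Hence C_0 ≅ Z^9, C_1 ≅ Z^27, C_2 ≅ Z^18.

∂_1: C_1 → C_0 sends each edge [p,q] (with p < q) to q − p.
The resulting 9×27 matrix has rank 8, and its Smith normal form has invariant factors (1,1,1,1,1,1,1,1).

Boundary ∂_2: C_2 → C_1 sends each 2-simplex [p,q,r] to [q,r] − [p,r] + [p,q]. For instance
  ∂[0,3,5] = [3,5] − [0,5] + [0,3],
  ∂[1,6,7] = [6,7] − [1,7] + [1,6].
The 27×18 boundary matrix has rank 18 and Smith normal form diag(1,1,1,1,1,1,1,1,1,1,1,1,1,1,1,1,1,2).

Now H_k = ker ∂_k / im ∂_{k+1}, so:

  H_0: rank C_0 − rank ∂_1 = 9 − 8 = 1, and the invariant factors of ∂_1 are all 1, so H_0 ≅ Z.
  H_1: rank ker ∂_1 − rank ∂_2 = (27 − 8) − 18 = 1, and ∂_2 has invariant factor 2 > 1, so H_1 ≅ Z ⊕ Z_2.
  H_2: rank ker ∂_2 − rank ∂_3 = (18 − 18) − 0 = 0, and there is no ∂_3, so H_2 ≅ 0.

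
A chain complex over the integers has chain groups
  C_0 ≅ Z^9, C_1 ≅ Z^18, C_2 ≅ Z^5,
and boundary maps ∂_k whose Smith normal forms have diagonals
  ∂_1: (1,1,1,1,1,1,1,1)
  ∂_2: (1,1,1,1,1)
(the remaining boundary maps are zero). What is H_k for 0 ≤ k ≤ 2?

H_0: b_0 = 9 − 0 − 8 = 1; torsion from ∂_1 factors > 1: none. So H_0 = Z.
H_1: b_1 = 18 − 8 − 5 = 5; torsion from ∂_2 factors > 1: none. So H_1 = Z^5.
H_2: b_2 = 5 − 5 − 0 = 0; torsion from ∂_3 factors > 1: none. So H_2 = 0.

H_0 = Z,  H_1 = Z^5,  H_2 = 0.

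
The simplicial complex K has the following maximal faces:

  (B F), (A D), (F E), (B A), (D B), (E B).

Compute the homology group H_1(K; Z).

Fix the vertex order A < B < D < E < F and write every simplex with vertices in increasing order. Then dim K = 1 and the simplices of K are:

  0-simplices (5): A, B, D, E, F
  1-simplices (6): AB, AD, BD, BE, BF, EF

giving chain groups C_0 ≅ Z^5, C_1 ≅ Z^6.

Boundary ∂_1: C_1 → C_0 sends each edge [p,q] (with p < q) to q − p. For instance
  ∂AD = D − A.
As a 5×6 matrix over Z this has rank 4, with invariant factors (1,1,1,1).

Reading off H_k = ker ∂_k / im ∂_{k+1}:

  H_1: rank ker ∂_1 − rank ∂_2 = (6 − 4) − 0 = 2, and there is no ∂_2, so H_1 ≅ Z^2.

(K is a triangulation of a wedge of 2 circles.)

H_1 = Z^2.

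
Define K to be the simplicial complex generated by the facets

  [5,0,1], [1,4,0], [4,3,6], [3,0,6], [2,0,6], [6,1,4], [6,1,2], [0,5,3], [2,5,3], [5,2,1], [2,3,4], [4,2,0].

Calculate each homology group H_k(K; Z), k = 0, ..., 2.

Order the vertices as 0 < 1 < 2 < 3 < 4 < 5 < 6. Listing each simplex with vertices in this order, K has dimension 2 with simplices:

  0-simplices (7): [0], [1], [2], [3], [4], [5], [6]
  1-simplices (18): [0,1], [0,2], [0,3], [0,4], [0,5], [0,6], [1,2], [1,4], [1,5], [1,6], [2,3], [2,4], [2,5], [2,6], [3,4], [3,5], [3,6], [4,6]
  2-simplices (12): [0,1,4], [0,1,5], [0,2,4], [0,2,6], [0,3,5], [0,3,6], [1,2,5], [1,2,6], [1,4,6], [2,3,4], [2,3,5], [3,4,6]

so the chain groups are C_0 ≅ Z^7, C_1 ≅ Z^18, C_2 ≅ Z^12.

∂_1: C_1 → C_0 sends each edge [p,q] (with p < q) to q − p. For instance
  ∂[1,4] = [4] − [1].
As a 7×18 matrix over Z this has rank 6, with invariant factors (1,1,1,1,1,1).

The boundary map ∂_2: C_2 → C_1 sends each 2-simplex [p,q,r] to [q,r] − [p,r] + [p,q]. For instance
  ∂[0,2,6] = [2,6] − [0,6] + [0,2],
  ∂[0,1,5] = [1,5] − [0,5] + [0,1].
The resulting 18×12 matrix has rank 12, and its Smith normal form has invariant factors (1,1,1,1,1,1,1,1,1,1,1,2).

From H_k ≅ ker(∂_k) / im(∂_{k+1}) we obtain:

  H_0: rank C_0 − rank ∂_1 = 7 − 6 = 1, and the invariant factors of ∂_1 are all 1, so H_0 = Z.
  H_1: rank ker ∂_1 − rank ∂_2 = (18 − 6) − 12 = 0, and ∂_2 has invariant factor 2 > 1, so H_1 = Z/2.
  H_2: rank ker ∂_2 − rank ∂_3 = (12 − 12) − 0 = 0, and there is no ∂_3, so H_2 = 0.

As a check, the Euler characteristic is 7 − 18 + 12 = 1, which agrees with 1 − 0 + 0 = 1.

H_0 = Z,  H_1 = Z/2,  H_2 = 0.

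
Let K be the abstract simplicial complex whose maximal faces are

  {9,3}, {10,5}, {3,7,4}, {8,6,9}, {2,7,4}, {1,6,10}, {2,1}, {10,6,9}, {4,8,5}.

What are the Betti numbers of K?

b_0 = 1, b_1 = 3, b_2 = 0.

Take the total order 1 < 2 < 3 < 4 < 5 < 6 < 7 < 8 < 9 < 10 on the vertex set. Then K (dimension 2) consists of the simplices:

  0-simplices (10): [1], [2], [3], [4], [5], [6], [7], [8], [9], [10]
  1-simplices (18): [1,2], [1,6], [1,10], [2,4], [2,7], [3,4], [3,7], [3,9], [4,5], [4,7], [4,8], [5,8], [5,10], [6,8], [6,9], [6,10], [8,9], [9,10]
  2-simplices (6): [1,6,10], [2,4,7], [3,4,7], [4,5,8], [6,8,9], [6,9,10]

giving chain groups C_0 ≅ Z^10, C_1 ≅ Z^18, C_2 ≅ Z^6.

Boundary ∂_1: C_1 → C_0 is given by ∂[p,q] = [q] − [p].
This gives a 10×18 integer matrix of rank 9; reducing to Smith normal form yields diagonal entries (1,1,1,1,1,1,1,1,1).

The boundary map ∂_2: C_2 → C_1 sends each 2-simplex [p,q,r] to [q,r] − [p,r] + [p,q]. For instance
  ∂[6,8,9] = [8,9] − [6,9] + [6,8],
  ∂[4,5,8] = [5,8] − [4,8] + [4,5].
As a 18×6 matrix over Z this has rank 6, with invariant factors (1,1,1,1,1,1).

Now H_k = ker ∂_k / im ∂_{k+1}, so:

  H_0: rank C_0 − rank ∂_1 = 10 − 9 = 1, and the invariant factors of ∂_1 are all 1, so H_0 = Z.
  H_1: rank ker ∂_1 − rank ∂_2 = (18 − 9) − 6 = 3, and the invariant factors of ∂_2 are all 1, so H_1 = Z^3.
  H_2: rank ker ∂_2 − rank ∂_3 = (6 − 6) − 0 = 0, and there is no ∂_3, so H_2 = 0.

As a check, the Euler characteristic is 10 − 18 + 6 = -2, which agrees with 1 − 3 + 0 = -2.

Hence the Betti numbers are b_0 = 1, b_1 = 3, b_2 = 0.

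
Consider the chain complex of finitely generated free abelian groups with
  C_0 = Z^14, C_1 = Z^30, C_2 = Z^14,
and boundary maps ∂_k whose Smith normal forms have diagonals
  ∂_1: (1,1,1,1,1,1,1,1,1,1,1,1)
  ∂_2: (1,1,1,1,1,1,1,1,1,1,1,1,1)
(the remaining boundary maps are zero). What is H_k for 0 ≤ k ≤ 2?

H_0: b_0 = 14 − 0 − 12 = 2; torsion from ∂_1 factors > 1: none. So H_0 ≅ Z^2.
H_1: b_1 = 30 − 12 − 13 = 5; torsion from ∂_2 factors > 1: none. So H_1 ≅ Z^5.
H_2: b_2 = 14 − 13 − 0 = 1; torsion from ∂_3 factors > 1: none. So H_2 ≅ Z.

H_0 ≅ Z^2,  H_1 ≅ Z^5,  H_2 ≅ Z.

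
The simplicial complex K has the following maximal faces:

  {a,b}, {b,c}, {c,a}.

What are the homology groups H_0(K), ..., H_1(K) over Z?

K has 3 vertices, 3 edges.
rank ∂_0 = 0, rank ∂_1 = 2 ⇒ b_0 = 3 − 0 − 2 = 1; all invariant factors of ∂_1 are 1 so no torsion. So H_0 = Z.
rank ∂_1 = 2, rank ∂_2 = 0 ⇒ b_1 = 3 − 2 − 0 = 1. So H_1 = Z.

H_0 = Z,  H_1 = Z.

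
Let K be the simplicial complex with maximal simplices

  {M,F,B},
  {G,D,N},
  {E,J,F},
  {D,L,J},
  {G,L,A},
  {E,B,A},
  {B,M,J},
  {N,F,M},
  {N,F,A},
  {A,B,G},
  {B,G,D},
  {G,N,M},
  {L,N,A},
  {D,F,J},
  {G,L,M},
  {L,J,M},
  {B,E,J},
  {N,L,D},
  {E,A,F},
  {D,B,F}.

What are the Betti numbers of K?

Fix the vertex order A < B < D < E < F < G < J < L < M < N and write every simplex with vertices in increasing order. Then dim K = 2 and the simplices of K are:

  0-simplices (10): A, B, D, E, F, G, J, L, M, N
  1-simplices (30): AB, AE, AF, AG, AL, AN, BD, BE, BF, BG, BJ, BM, DF, DG, DJ, DL, DN, EF, EJ, FJ, FM, FN, GL, GM, GN, JL, JM, LM, LN, MN
  2-simplices (20): ABE, ABG, AEF, AFN, AGL, ALN, BDF, BDG, BEJ, BFM, BJM, DFJ, DGN, DJL, DLN, EFJ, FMN, GLM, GMN, JLM

giving chain groups C_0 ≅ Z^10, C_1 ≅ Z^30, C_2 ≅ Z^20.

Boundary ∂_1: C_1 → C_0 sends each edge [p,q] (with p < q) to q − p.
This gives a 10×30 integer matrix of rank 9; reducing to Smith normal form yields diagonal entries (1,1,1,1,1,1,1,1,1).

Boundary ∂_2: C_2 → C_1 maps a triangle to the signed sum of its edges. For instance
  ∂DJL = JL − DL + DJ,
  ∂FMN = MN − FN + FM.
The resulting 30×20 matrix has rank 20, and its Smith normal form has invariant factors (1,1,1,1,1,1,1,1,1,1,1,1,1,1,1,1,1,1,1,2).

From H_k ≅ ker(∂_k) / im(∂_{k+1}) we obtain:

  H_0: rank C_0 − rank ∂_1 = 10 − 9 = 1, and the invariant factors of ∂_1 are all 1, so H_0 ≅ Z.
  H_1: rank ker ∂_1 − rank ∂_2 = (30 − 9) − 20 = 1, and ∂_2 has invariant factor 2 > 1, so H_1 ≅ Z × Z/2.
  H_2: rank ker ∂_2 − rank ∂_3 = (20 − 20) − 0 = 0, and there is no ∂_3, so H_2 ≅ 0.

Hence the Betti numbers are b_0 = 1, b_1 = 1, b_2 = 0.

b_0 = 1, b_1 = 1, b_2 = 0.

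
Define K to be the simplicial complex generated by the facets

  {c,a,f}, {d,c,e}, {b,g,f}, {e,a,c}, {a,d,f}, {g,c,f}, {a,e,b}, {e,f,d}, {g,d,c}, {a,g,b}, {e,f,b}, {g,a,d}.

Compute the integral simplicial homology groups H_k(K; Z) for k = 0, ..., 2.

H_0 = Z,  H_1 = Z/2Z,  H_2 = 0.

Fix the vertex order a < b < c < d < e < f < g and write every simplex with vertices in increasing order. Then dim K = 2 and the simplices of K are:

  0-simplices (7): a, b, c, d, e, f, g
  1-simplices (18): ab, ac, ad, ae, af, ag, be, bf, bg, cd, ce, cf, cg, de, df, dg, ef, fg
  2-simplices (12): abe, abg, ace, acf, adf, adg, bef, bfg, cde, cdg, cfg, def

Hence C_0 ≅ Z^7, C_1 ≅ Z^18, C_2 ≅ Z^12.

∂_1: C_1 → C_0 sends each edge [p,q] (with p < q) to q − p. For instance
  ∂de = e − d.
The 7×18 boundary matrix has rank 6 and Smith normal form diag(1,1,1,1,1,1).

The boundary map ∂_2: C_2 → C_1 acts by ∂[p,q,r] = [q,r] − [p,r] + [p,q]. For instance
  ∂cfg = fg − cg + cf,
  ∂ace = ce − ae + ac.
The resulting 18×12 matrix has rank 12, and its Smith normal form has invariant factors (1,1,1,1,1,1,1,1,1,1,1,2).

Now H_k = ker ∂_k / im ∂_{k+1}, so:

  H_0: rank C_0 − rank ∂_1 = 7 − 6 = 1, and the invariant factors of ∂_1 are all 1, so H_0 ≅ Z.
  H_1: rank ker ∂_1 − rank ∂_2 = (18 − 6) − 12 = 0, and ∂_2 has invariant factor 2 > 1, so H_1 ≅ Z/2Z.
  H_2: rank ker ∂_2 − rank ∂_3 = (12 − 12) − 0 = 0, and there is no ∂_3, so H_2 ≅ 0.

As a check, the Euler characteristic is 7 − 18 + 12 = 1, which agrees with 1 − 0 + 0 = 1.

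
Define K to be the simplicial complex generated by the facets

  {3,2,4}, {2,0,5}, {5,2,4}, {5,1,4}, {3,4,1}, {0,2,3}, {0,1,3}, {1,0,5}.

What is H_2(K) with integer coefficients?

H_2 ≅ Z.

Take the total order 0 < 1 < 2 < 3 < 4 < 5 on the vertex set. Then K (dimension 2) consists of the simplices:

  0-simplices (6): [0], [1], [2], [3], [4], [5]
  1-simplices (12): [0,1], [0,2], [0,3], [0,5], [1,3], [1,4], [1,5], [2,3], [2,4], [2,5], [3,4], [4,5]
  2-simplices (8): [0,1,3], [0,1,5], [0,2,3], [0,2,5], [1,3,4], [1,4,5], [2,3,4], [2,4,5]

giving chain groups C_0 ≅ Z^6, C_1 ≅ Z^12, C_2 ≅ Z^8.

Boundary ∂_1: C_1 → C_0 sends each edge [p,q] (with p < q) to q − p. For instance
  ∂[3,4] = [4] − [3].
This gives a 6×12 integer matrix of rank 5; reducing to Smith normal form yields diagonal entries (1,1,1,1,1).

Boundary ∂_2: C_2 → C_1 sends each 2-simplex [p,q,r] to [q,r] − [p,r] + [p,q]. For instance
  ∂[0,1,5] = [1,5] − [0,5] + [0,1],
  ∂[1,3,4] = [3,4] − [1,4] + [1,3].
The 12×8 boundary matrix has rank 7 and Smith normal form diag(1,1,1,1,1,1,1).

From H_k ≅ ker(∂_k) / im(∂_{k+1}) we obtain:

  H_2: rank ker ∂_2 − rank ∂_3 = (8 − 7) − 0 = 1, and there is no ∂_3, so H_2 ≅ Z.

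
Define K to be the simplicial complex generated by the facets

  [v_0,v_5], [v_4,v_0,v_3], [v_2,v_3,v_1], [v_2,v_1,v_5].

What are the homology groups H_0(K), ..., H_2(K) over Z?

H_0 = Z,  H_1 = Z,  H_2 = 0.

We work with the vertex ordering v_0 < v_1 < v_2 < v_3 < v_4 < v_5. The simplices of K, each written with vertices in increasing order, are:

  0-simplices (6): [v_0], [v_1], [v_2], [v_3], [v_4], [v_5]
  1-simplices (9): [v_0,v_3], [v_0,v_4], [v_0,v_5], [v_1,v_2], [v_1,v_3], [v_1,v_5], [v_2,v_3], [v_2,v_5], [v_3,v_4]
  2-simplices (3): [v_0,v_3,v_4], [v_1,v_2,v_3], [v_1,v_2,v_5]

Hence C_0 ≅ Z^6, C_1 ≅ Z^9, C_2 ≅ Z^3.

∂_1: C_1 → C_0 maps an edge to its endpoints' difference, ∂[p,q] = q − p.
This gives a 6×9 integer matrix of rank 5; reducing to Smith normal form yields diagonal entries (1,1,1,1,1).

∂_2: C_2 → C_1 acts by ∂[p,q,r] = [q,r] − [p,r] + [p,q]. For instance
  ∂[v_0,v_3,v_4] = [v_3,v_4] − [v_0,v_4] + [v_0,v_3],
  ∂[v_1,v_2,v_3] = [v_2,v_3] − [v_1,v_3] + [v_1,v_2].
The 9×3 boundary matrix has rank 3 and Smith normal form diag(1,1,1).

Now H_k = ker ∂_k / im ∂_{k+1}, so:

  H_0: rank C_0 − rank ∂_1 = 6 − 5 = 1, and the invariant factors of ∂_1 are all 1, so H_0 ≅ Z.
  H_1: rank ker ∂_1 − rank ∂_2 = (9 − 5) − 3 = 1, and the invariant factors of ∂_2 are all 1, so H_1 ≅ Z.
  H_2: rank ker ∂_2 − rank ∂_3 = (3 − 3) − 0 = 0, and there is no ∂_3, so H_2 ≅ 0.

As a check, the Euler characteristic is 6 − 9 + 3 = 0, which agrees with 1 − 1 + 0 = 0.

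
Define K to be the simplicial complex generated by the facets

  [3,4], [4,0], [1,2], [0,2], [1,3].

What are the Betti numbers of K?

Take the total order 0 < 1 < 2 < 3 < 4 on the vertex set. Then K (dimension 1) consists of the simplices:

  0-simplices (5): [0], [1], [2], [3], [4]
  1-simplices (5): [0,2], [0,4], [1,2], [1,3], [3,4]

giving chain groups C_0 ≅ Z^5, C_1 ≅ Z^5.

∂_1: C_1 → C_0 is given by ∂[p,q] = [q] − [p].
The resulting 5×5 matrix has rank 4, and its Smith normal form has invariant factors (1,1,1,1).

Computing H_k = (kernel of ∂_k) / (image of ∂_{k+1}):

  H_0: rank C_0 − rank ∂_1 = 5 − 4 = 1, and the invariant factors of ∂_1 are all 1, so H_0 = Z.
  H_1: rank ker ∂_1 − rank ∂_2 = (5 − 4) − 0 = 1, and there is no ∂_2, so H_1 = Z.

As a check, the Euler characteristic is 5 − 5 = 0, which agrees with 1 − 1 = 0.
(K is a triangulation of the circle S^1.)

Hence the Betti numbers are b_0 = 1, b_1 = 1.

b_0 = 1, b_1 = 1.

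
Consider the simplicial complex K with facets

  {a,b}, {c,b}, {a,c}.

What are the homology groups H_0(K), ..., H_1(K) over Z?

H_0 ≅ Z,  H_1 ≅ Z.

K has 3 vertices, 3 edges.
rank ∂_0 = 0, rank ∂_1 = 2 ⇒ b_0 = 3 − 0 − 2 = 1; all invariant factors of ∂_1 are 1 so no torsion. So H_0 ≅ Z.
rank ∂_1 = 2, rank ∂_2 = 0 ⇒ b_1 = 3 − 2 − 0 = 1. So H_1 ≅ Z.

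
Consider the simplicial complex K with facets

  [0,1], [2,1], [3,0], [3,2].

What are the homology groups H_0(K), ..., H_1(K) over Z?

We work with the vertex ordering 0 < 1 < 2 < 3. The simplices of K, each written with vertices in increasing order, are:

  0-simplices (4): [0], [1], [2], [3]
  1-simplices (4): [0,1], [0,3], [1,2], [2,3]

so the chain groups are C_0 ≅ Z^4, C_1 ≅ Z^4.

∂_1: C_1 → C_0 is given by ∂[p,q] = [q] − [p]. For instance
  ∂[2,3] = [3] − [2].
The resulting 4×4 matrix has rank 3, and its Smith normal form has invariant factors (1,1,1).

Computing H_k = (kernel of ∂_k) / (image of ∂_{k+1}):

  H_0: rank C_0 − rank ∂_1 = 4 − 3 = 1, and the invariant factors of ∂_1 are all 1, so H_0 ≅ Z.
  H_1: rank ker ∂_1 − rank ∂_2 = (4 − 3) − 0 = 1, and there is no ∂_2, so H_1 ≅ Z.

H_0 ≅ Z,  H_1 ≅ Z.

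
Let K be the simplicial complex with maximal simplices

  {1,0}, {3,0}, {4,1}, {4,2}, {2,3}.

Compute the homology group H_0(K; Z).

Take the total order 0 < 1 < 2 < 3 < 4 on the vertex set. Then K (dimension 1) consists of the simplices:

  0-simplices (5): [0], [1], [2], [3], [4]
  1-simplices (5): [0,1], [0,3], [1,4], [2,3], [2,4]

so the chain groups are C_0 ≅ Z^5, C_1 ≅ Z^5.

∂_1: C_1 → C_0 maps an edge to its endpoints' difference, ∂[p,q] = q − p. For instance
  ∂[0,1] = [1] − [0].
The 5×5 boundary matrix has rank 4 and Smith normal form diag(1,1,1,1).

From H_k ≅ ker(∂_k) / im(∂_{k+1}) we obtain:

  H_0: rank C_0 − rank ∂_1 = 5 − 4 = 1, and the invariant factors of ∂_1 are all 1, so H_0 ≅ Z.

H_0 = Z.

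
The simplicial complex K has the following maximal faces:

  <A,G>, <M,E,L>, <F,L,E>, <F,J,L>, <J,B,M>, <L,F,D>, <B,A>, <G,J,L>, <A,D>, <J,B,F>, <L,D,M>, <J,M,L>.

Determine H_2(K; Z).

Fix the vertex order A < B < D < E < F < G < J < L < M and write every simplex with vertices in increasing order. Then dim K = 2 and the simplices of K are:

  0-simplices (9): A, B, D, E, F, G, J, L, M
  1-simplices (19): AB, AD, AG, BF, BJ, BM, DF, DL, DM, EF, EL, EM, FJ, FL, GJ, GL, JL, JM, LM
  2-simplices (9): BFJ, BJM, DFL, DLM, EFL, ELM, FJL, GJL, JLM

Hence C_0 ≅ Z^9, C_1 ≅ Z^19, C_2 ≅ Z^9.

The boundary map ∂_1: C_1 → C_0 sends each edge [p,q] (with p < q) to q − p. For instance
  ∂DL = L − D.
The 9×19 boundary matrix has rank 8 and Smith normal form diag(1,1,1,1,1,1,1,1).

The boundary map ∂_2: C_2 → C_1 maps a triangle to the signed sum of its edges. For instance
  ∂DFL = FL − DL + DF,
  ∂ELM = LM − EM + EL.
This gives a 19×9 integer matrix of rank 9; reducing to Smith normal form yields diagonal entries (1,1,1,1,1,1,1,1,1).

From H_k ≅ ker(∂_k) / im(∂_{k+1}) we obtain:

  H_2: rank ker ∂_2 − rank ∂_3 = (9 − 9) − 0 = 0, and there is no ∂_3, so H_2 ≅ 0.

H_2 ≅ 0.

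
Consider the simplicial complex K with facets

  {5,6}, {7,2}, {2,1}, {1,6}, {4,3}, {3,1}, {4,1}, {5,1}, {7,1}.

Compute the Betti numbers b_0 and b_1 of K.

We work with the vertex ordering 1 < 2 < 3 < 4 < 5 < 6 < 7. The simplices of K, each written with vertices in increasing order, are:

  0-simplices (7): [1], [2], [3], [4], [5], [6], [7]
  1-simplices (9): [1,2], [1,3], [1,4], [1,5], [1,6], [1,7], [2,7], [3,4], [5,6]

giving chain groups C_0 ≅ Z^7, C_1 ≅ Z^9.

The boundary map ∂_1: C_1 → C_0 sends each edge [p,q] (with p < q) to q − p.
This gives a 7×9 integer matrix of rank 6; reducing to Smith normal form yields diagonal entries (1,1,1,1,1,1).

From H_k ≅ ker(∂_k) / im(∂_{k+1}) we obtain:

  H_0: rank C_0 − rank ∂_1 = 7 − 6 = 1, and the invariant factors of ∂_1 are all 1, so H_0 = Z.
  H_1: rank ker ∂_1 − rank ∂_2 = (9 − 6) − 0 = 3, and there is no ∂_2, so H_1 = Z^3.

As a check, the Euler characteristic is 7 − 9 = -2, which agrees with 1 − 3 = -2.
(K is a triangulation of a wedge of 3 circles.)

Hence the Betti numbers are b_0 = 1, b_1 = 3.

b_0 = 1, b_1 = 3.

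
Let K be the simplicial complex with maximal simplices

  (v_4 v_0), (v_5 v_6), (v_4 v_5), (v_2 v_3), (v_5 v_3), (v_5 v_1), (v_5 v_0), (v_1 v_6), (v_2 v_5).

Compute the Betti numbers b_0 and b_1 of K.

b_0 = 1, b_1 = 3.

We work with the vertex ordering v_0 < v_1 < v_2 < v_3 < v_4 < v_5 < v_6. The simplices of K, each written with vertices in increasing order, are:

  0-simplices (7): [v_0], [v_1], [v_2], [v_3], [v_4], [v_5], [v_6]
  1-simplices (9): [v_0,v_4], [v_0,v_5], [v_1,v_5], [v_1,v_6], [v_2,v_3], [v_2,v_5], [v_3,v_5], [v_4,v_5], [v_5,v_6]

Hence C_0 ≅ Z^7, C_1 ≅ Z^9.

Boundary ∂_1: C_1 → C_0 is given by ∂[p,q] = [q] − [p]. For instance
  ∂[v_5,v_6] = [v_6] − [v_5].
The resulting 7×9 matrix has rank 6, and its Smith normal form has invariant factors (1,1,1,1,1,1).

Reading off H_k = ker ∂_k / im ∂_{k+1}:

  H_0: rank C_0 − rank ∂_1 = 7 − 6 = 1, and the invariant factors of ∂_1 are all 1, so H_0 = Z.
  H_1: rank ker ∂_1 − rank ∂_2 = (9 − 6) − 0 = 3, and there is no ∂_2, so H_1 = Z^3.

As a check, the Euler characteristic is 7 − 9 = -2, which agrees with 1 − 3 = -2.
(K is a triangulation of a wedge of 3 circles.)

Hence the Betti numbers are b_0 = 1, b_1 = 3.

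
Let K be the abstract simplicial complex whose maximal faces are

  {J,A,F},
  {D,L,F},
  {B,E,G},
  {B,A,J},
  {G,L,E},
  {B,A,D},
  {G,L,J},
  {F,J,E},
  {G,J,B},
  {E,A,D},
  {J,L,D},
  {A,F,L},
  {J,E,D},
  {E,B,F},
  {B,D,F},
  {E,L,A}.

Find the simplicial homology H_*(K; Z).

H_0 = Z,  H_1 = Z^2,  H_2 = Z.

K has 8 vertices, 24 edges, 16 triangles.
rank ∂_0 = 0, rank ∂_1 = 7 ⇒ b_0 = 8 − 0 − 7 = 1; all invariant factors of ∂_1 are 1 so no torsion. So H_0 = Z.
rank ∂_1 = 7, rank ∂_2 = 15 ⇒ b_1 = 24 − 7 − 15 = 2; all invariant factors of ∂_2 are 1 so no torsion. So H_1 = Z^2.
rank ∂_2 = 15, rank ∂_3 = 0 ⇒ b_2 = 16 − 15 − 0 = 1. So H_2 = Z.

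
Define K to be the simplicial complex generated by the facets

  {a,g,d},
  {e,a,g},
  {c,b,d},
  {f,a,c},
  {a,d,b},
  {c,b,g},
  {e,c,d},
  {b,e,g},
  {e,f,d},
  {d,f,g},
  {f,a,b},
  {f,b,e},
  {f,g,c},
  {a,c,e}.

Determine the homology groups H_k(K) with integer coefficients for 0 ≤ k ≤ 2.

H_0 ≅ Z,  H_1 ≅ Z^2,  H_2 ≅ Z.

K has 7 vertices, 21 edges, 14 triangles.
rank ∂_0 = 0, rank ∂_1 = 6 ⇒ b_0 = 7 − 0 − 6 = 1; all invariant factors of ∂_1 are 1 so no torsion. So H_0 ≅ Z.
rank ∂_1 = 6, rank ∂_2 = 13 ⇒ b_1 = 21 − 6 − 13 = 2; all invariant factors of ∂_2 are 1 so no torsion. So H_1 ≅ Z^2.
rank ∂_2 = 13, rank ∂_3 = 0 ⇒ b_2 = 14 − 13 − 0 = 1. So H_2 ≅ Z.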